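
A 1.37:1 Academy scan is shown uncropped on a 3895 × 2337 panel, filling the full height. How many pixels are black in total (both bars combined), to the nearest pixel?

1620265 pixels

The scan is 2337 × 1.370 ≈ 3201.6900 px wide.
Black = 3895 − 3201.6900 = 693.3100 px.
That's 693.3100 × 2337 ≈ 1620265 black pixels.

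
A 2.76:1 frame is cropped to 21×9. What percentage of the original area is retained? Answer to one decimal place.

84.5%

21×9 is narrower than 2.76:1, so the crop keeps the full height and trims the width.
Area ratio = (2.333)/(2.760) = 84.54% retained.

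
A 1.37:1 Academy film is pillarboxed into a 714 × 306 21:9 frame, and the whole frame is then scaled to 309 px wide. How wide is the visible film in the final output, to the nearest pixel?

181 px

At 714×306 the film is height-limited, so width = 306 × 1.370 ≈ 419.22 px.
Scaling 714 → 309 is ×0.4328, so the width becomes 419.22 × 0.4328 ≈ 181.43 px.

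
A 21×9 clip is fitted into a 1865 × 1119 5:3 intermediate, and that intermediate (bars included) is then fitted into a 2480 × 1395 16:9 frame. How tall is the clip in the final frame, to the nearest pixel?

Inside the 1865×1119 canvas the clip is width-limited at 1865.00 × 799.29.
5:3 in 2480×1395: fills the height, so the intermediate becomes 2325.00 × 1395.00 — a scale of ×1.2466.
Applying the same ×1.2466: 799.29 → 996.43.

996 px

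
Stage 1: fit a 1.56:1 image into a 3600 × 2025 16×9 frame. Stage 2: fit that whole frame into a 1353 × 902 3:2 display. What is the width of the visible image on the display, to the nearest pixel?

1187 px

Inside the 3600×2025 canvas the image is height-limited at 3159.00 × 2025.00.
16×9 in 1353×902: fills the width, so the intermediate becomes 1353.00 × 761.06 — a scale of ×0.3758.
Applying the same ×0.3758: 3159.00 → 1187.26.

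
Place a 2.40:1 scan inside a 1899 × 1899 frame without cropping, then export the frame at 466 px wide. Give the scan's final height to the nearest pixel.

Fitted into 1899×1899, the scan spans the width; its height is 1899 / 2.400 ≈ 791.25 px.
Scaling 1899 → 466 is ×0.2454, so the height becomes 791.25 × 0.2454 ≈ 194.17 px.

194 px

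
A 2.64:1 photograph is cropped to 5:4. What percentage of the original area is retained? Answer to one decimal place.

47.3%

5:4 is narrower than 2.64:1, so the crop keeps the full height and trims the width.
(1.250)/(2.640) ≈ 0.473 of the area survives.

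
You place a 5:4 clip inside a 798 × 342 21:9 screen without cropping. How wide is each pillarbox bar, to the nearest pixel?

5:4 (1.250) < 21:9 (2.333), so the clip fills the height.
That makes the image 427.50 px wide (342 × 5/4).
Black = 798 − 427.50 = 370.50 px, or 185.25 per bar.

185 px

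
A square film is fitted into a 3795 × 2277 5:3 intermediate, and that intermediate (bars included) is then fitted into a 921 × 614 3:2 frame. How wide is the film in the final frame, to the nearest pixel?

553 px

Inside the 3795×2277 canvas the film is height-limited at 2277.00 × 2277.00.
The 5:3 canvas is width-limited in 921×614, giving 921.00 × 552.60; scale factor 0.2427.
The film scales with it: width 2277.00 × 0.2427 ≈ 552.60.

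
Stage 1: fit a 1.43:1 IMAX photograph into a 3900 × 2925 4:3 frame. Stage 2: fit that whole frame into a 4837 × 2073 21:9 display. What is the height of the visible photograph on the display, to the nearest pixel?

1933 px

1.43:1 IMAX in 3900×2925: fills the width, so the photograph is 3900.00 × 2727.27.
Second fit — the 4:3 canvas into 4837×2073 spans the height: 2764.00 × 2073.00 (×0.7087 from 3900×2925).
The photograph scales with it: height 2727.27 × 0.7087 ≈ 1932.87.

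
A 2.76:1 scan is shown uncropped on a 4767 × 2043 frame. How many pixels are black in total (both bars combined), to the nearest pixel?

1505543 pixels

Since 2.760 > 2.333, the scan is width-limited.
Content height = 4767 / 2.760 ≈ 1727.1739 px.
2043 − 1727.1739 = 315.8261 px of bars.
Across the 4767-px span: 315.8261 × 4767 ≈ 1505543 px.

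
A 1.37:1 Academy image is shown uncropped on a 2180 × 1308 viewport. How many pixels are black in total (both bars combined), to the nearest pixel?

507556 pixels

Since 1.370 < 1.667, the image is height-limited.
The image is 1308 × 1.370 ≈ 1791.9600 px wide.
2180 − 1791.9600 = 388.0400 px of bars.
Bar area = 388.0400 × 1308 ≈ 507556 px.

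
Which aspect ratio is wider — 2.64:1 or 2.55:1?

2.64:1

2.64 and 2.55; 2.64 > 2.55.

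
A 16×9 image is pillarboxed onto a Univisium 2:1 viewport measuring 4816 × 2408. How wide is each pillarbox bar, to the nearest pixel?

Since 1.778 < 2.000, the image is height-limited.
That makes the image 4280.89 px wide (2408 × 16/9).
Leftover width: 4816 − 4280.89 = 535.11 px → 267.56 each side.

268 px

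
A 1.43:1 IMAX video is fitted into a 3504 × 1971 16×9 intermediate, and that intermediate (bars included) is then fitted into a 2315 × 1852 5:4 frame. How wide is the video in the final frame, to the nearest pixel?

First fit — 1.43:1 IMAX into 3504×1971 spans the height: 2818.53 × 1971.00.
The 16×9 canvas is width-limited in 2315×1852, giving 2315.00 × 1302.19; scale factor 0.6607.
So the video's width is 2818.53 × 0.6607 ≈ 1862.13.

1862 px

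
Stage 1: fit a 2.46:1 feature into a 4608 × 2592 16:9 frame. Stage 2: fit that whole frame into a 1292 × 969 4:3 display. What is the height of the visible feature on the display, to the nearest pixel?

First fit — 2.46:1 into 4608×2592 spans the width: 4608.00 × 1873.17.
16:9 in 1292×969: fills the width, so the intermediate becomes 1292.00 × 726.75 — a scale of ×0.2804.
So the feature's height is 1873.17 × 0.2804 ≈ 525.20.

525 px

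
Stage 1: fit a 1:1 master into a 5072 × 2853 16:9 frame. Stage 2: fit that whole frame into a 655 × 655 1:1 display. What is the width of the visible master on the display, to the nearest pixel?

1:1 in 5072×2853: fills the height, so the master is 2853.00 × 2853.00.
The 16:9 canvas is width-limited in 655×655, giving 655.00 × 368.44; scale factor 0.1291.
Applying the same ×0.1291: 2853.00 → 368.44.

368 px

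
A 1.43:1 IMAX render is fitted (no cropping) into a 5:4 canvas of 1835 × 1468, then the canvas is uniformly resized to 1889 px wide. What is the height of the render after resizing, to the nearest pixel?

Fitted into 1835×1468, the render spans the width; its height is 1835 / 1.430 ≈ 1283.22 px.
The frame scales by 1889/1835 = 1.0294; 1283.22 × 1.0294 ≈ 1320.98 px.

1321 px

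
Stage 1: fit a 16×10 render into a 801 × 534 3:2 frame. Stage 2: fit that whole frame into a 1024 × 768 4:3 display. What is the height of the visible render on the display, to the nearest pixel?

640 px

First fit — 16×10 into 801×534 spans the width: 801.00 × 500.62.
Second fit — the 3:2 canvas into 1024×768 spans the width: 1024.00 × 682.67 (×1.2784 from 801×534).
So the render's height is 500.62 × 1.2784 ≈ 640.00.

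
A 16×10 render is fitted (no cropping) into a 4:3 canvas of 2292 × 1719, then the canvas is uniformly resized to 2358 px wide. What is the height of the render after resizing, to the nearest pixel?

At 2292×1719 the render is width-limited, so height = 2292 × 10/16 ≈ 1432.50 px.
Scaling 2292 → 2358 is ×1.0288, so the height becomes 1432.50 × 1.0288 ≈ 1473.75 px.

1474 px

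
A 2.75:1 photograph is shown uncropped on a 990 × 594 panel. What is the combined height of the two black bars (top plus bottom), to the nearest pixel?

2.75:1 is wider than 5:3, so it spans the full width.
The photograph is 990 / 2.750 ≈ 360.00 px tall.
Black = 594 − 360.00 = 234.00 px.

234 px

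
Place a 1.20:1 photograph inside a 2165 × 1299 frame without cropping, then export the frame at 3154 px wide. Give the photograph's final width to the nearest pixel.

In the 2165×1299 frame the photograph fills the height: width = 1299 × 1.200 ≈ 1558.80 px.
Resizing to 3154 px wide multiplies everything by 1.4568: 1558.80 → 2270.88 px.

2271 px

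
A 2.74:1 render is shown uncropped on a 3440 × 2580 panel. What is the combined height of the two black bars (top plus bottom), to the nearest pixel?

Since 2.740 > 1.333, the render is width-limited.
The render is 3440 / 2.740 ≈ 1255.47 px tall.
Black = 2580 − 1255.47 = 1324.53 px.

1325 px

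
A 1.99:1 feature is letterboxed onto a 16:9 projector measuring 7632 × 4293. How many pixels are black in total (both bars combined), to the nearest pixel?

1.99:1 (1.990) > 16:9 (1.778), so the feature fills the width.
Content height = 7632 / 1.990 ≈ 3835.1759 px.
Leftover height: 4293 − 3835.1759 = 457.8241 px.
Across the 7632-px span: 457.8241 × 7632 ≈ 3494114 px.

3494114 pixels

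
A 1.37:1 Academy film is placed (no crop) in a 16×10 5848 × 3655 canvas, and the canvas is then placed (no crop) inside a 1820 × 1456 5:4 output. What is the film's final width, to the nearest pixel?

1.37:1 Academy in 5848×3655: fills the height, so the film is 5007.35 × 3655.00.
Second fit — the 16×10 canvas into 1820×1456 spans the width: 1820.00 × 1137.50 (×0.3112 from 5848×3655).
So the film's width is 5007.35 × 0.3112 ≈ 1558.38.

1558 px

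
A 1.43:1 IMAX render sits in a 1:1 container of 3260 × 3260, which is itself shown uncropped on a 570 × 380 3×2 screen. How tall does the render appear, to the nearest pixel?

1.43:1 IMAX in 3260×3260: fills the width, so the render is 3260.00 × 2279.72.
1:1 in 570×380: fills the height, so the intermediate becomes 380.00 × 380.00 — a scale of ×0.1166.
Applying the same ×0.1166: 2279.72 → 265.73.

266 px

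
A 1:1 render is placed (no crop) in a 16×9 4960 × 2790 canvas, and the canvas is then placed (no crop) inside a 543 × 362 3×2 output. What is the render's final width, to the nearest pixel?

305 px

First fit — 1:1 into 4960×2790 spans the height: 2790.00 × 2790.00.
16×9 in 543×362: fills the width, so the intermediate becomes 543.00 × 305.44 — a scale of ×0.1095.
So the render's width is 2790.00 × 0.1095 ≈ 305.44.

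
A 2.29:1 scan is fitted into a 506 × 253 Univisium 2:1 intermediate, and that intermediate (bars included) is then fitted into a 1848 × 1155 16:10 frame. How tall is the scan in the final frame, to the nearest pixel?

2.29:1 in 506×253: fills the width, so the scan is 506.00 × 220.96.
Univisium 2:1 in 1848×1155: fills the width, so the intermediate becomes 1848.00 × 924.00 — a scale of ×3.6522.
So the scan's height is 220.96 × 3.6522 ≈ 806.99.

807 px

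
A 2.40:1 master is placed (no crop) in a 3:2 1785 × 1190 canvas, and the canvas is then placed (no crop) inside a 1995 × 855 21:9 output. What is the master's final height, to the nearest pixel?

534 px

2.40:1 in 1785×1190: fills the width, so the master is 1785.00 × 743.75.
Second fit — the 3:2 canvas into 1995×855 spans the height: 1282.50 × 855.00 (×0.7185 from 1785×1190).
Applying the same ×0.7185: 743.75 → 534.38.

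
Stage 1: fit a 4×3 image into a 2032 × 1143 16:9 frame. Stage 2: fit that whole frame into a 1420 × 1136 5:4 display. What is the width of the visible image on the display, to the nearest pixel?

1065 px

4×3 in 2032×1143: fills the height, so the image is 1524.00 × 1143.00.
Second fit — the 16:9 canvas into 1420×1136 spans the width: 1420.00 × 798.75 (×0.6988 from 2032×1143).
The image scales with it: width 1524.00 × 0.6988 ≈ 1065.00.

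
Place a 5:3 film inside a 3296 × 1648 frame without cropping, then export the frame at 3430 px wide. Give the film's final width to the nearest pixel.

In the 3296×1648 frame the film fills the height: width = 1648 × 5/3 ≈ 2746.67 px.
Resizing to 3430 px wide multiplies everything by 1.0407: 2746.67 → 2858.33 px.

2858 px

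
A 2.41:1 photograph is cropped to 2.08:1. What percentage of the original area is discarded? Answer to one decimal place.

13.7%

The height stays; only width is cut (since 2.08:1 is narrower than 2.41:1).
Area ratio = (2.080)/(2.410) = 86.31%; the remaining 13.69% is cropped out.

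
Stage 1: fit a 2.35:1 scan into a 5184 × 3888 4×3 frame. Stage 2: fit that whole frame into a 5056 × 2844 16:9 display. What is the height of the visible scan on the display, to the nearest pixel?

2.35:1 in 5184×3888: fills the width, so the scan is 5184.00 × 2205.96.
4×3 in 5056×2844: fills the height, so the intermediate becomes 3792.00 × 2844.00 — a scale of ×0.7315.
Applying the same ×0.7315: 2205.96 → 1613.62.

1614 px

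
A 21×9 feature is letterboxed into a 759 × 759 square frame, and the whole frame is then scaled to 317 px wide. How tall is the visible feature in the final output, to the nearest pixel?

Fitted into 759×759, the feature spans the width; its height is 759 × 9/21 ≈ 325.29 px.
The frame scales by 317/759 = 0.4177; 325.29 × 0.4177 ≈ 135.86 px.

136 px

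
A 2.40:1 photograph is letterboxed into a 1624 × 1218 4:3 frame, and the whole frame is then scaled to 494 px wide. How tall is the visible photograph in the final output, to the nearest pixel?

In the 1624×1218 frame the photograph fills the width: height = 1624 / 2.400 ≈ 676.67 px.
The frame scales by 494/1624 = 0.3042; 676.67 × 0.3042 ≈ 205.83 px.

206 px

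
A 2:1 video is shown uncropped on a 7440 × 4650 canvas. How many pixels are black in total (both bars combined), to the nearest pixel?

Since 2.000 > 1.600, the video is width-limited.
That makes the image 3720.0000 px tall (7440 × 1/2).
Black = 4650 − 3720.0000 = 930.0000 px.
Bar area = 930.0000 × 7440 ≈ 6919200 px.

6919200 pixels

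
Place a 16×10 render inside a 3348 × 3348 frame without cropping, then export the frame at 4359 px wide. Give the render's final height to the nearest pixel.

Fitted into 3348×3348, the render spans the width; its height is 3348 × 10/16 ≈ 2092.50 px.
Scaling 3348 → 4359 is ×1.3020, so the height becomes 2092.50 × 1.3020 ≈ 2724.38 px.

2724 px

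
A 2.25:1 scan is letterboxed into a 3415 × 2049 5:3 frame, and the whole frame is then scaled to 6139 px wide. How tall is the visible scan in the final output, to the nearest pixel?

2728 px

At 3415×2049 the scan is width-limited, so height = 3415 / 2.250 ≈ 1517.78 px.
The frame scales by 6139/3415 = 1.7977; 1517.78 × 1.7977 ≈ 2728.44 px.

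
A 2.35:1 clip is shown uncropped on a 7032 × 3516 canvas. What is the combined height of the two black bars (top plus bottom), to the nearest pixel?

524 px

Since 2.350 > 2.000, the clip is width-limited.
Content height = 7032 / 2.350 ≈ 2992.34 px.
3516 − 2992.34 = 523.66 px of bars.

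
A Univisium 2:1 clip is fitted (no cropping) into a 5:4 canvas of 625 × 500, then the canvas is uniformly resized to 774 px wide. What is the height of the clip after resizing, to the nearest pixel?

387 px

Fitted into 625×500, the clip spans the width; its height is 625 × 1/2 ≈ 312.50 px.
Scaling 625 → 774 is ×1.2384, so the height becomes 312.50 × 1.2384 ≈ 387.00 px.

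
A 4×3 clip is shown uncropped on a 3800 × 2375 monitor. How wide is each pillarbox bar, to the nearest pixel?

4×3 is narrower than 16:10, so it spans the full height.
The clip is 2375 × 4/3 ≈ 3166.67 px wide.
Leftover width: 3800 − 3166.67 = 633.33 px → 316.67 each side.

317 px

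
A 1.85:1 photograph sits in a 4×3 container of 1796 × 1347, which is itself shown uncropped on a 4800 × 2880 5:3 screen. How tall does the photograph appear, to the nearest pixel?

Inside the 1796×1347 canvas the photograph is width-limited at 1796.00 × 970.81.
The 4×3 canvas is height-limited in 4800×2880, giving 3840.00 × 2880.00; scale factor 2.1381.
The photograph scales with it: height 970.81 × 2.1381 ≈ 2075.68.

2076 px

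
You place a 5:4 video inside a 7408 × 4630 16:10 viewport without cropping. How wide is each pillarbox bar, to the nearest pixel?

5:4 (1.250) < 16:10 (1.600), so the video fills the height.
That makes the image 5787.50 px wide (4630 × 5/4).
Black = 7408 − 5787.50 = 1620.50 px, or 810.25 per bar.

810 px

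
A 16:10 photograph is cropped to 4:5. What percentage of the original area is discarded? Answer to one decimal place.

50.0%

The height stays; only width is cut (since 4:5 is narrower than 16:10).
Fraction kept = (0.800)/(1.600) ≈ 50.00%, so 50.00% is lost.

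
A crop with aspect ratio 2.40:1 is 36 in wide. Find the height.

36 / 2.400 = 15.

15 in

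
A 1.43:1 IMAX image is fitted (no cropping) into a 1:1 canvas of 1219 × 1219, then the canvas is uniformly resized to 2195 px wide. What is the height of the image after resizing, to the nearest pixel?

1535 px

At 1219×1219 the image is width-limited, so height = 1219 / 1.430 ≈ 852.45 px.
Resizing to 2195 px wide multiplies everything by 1.8007: 852.45 → 1534.97 px.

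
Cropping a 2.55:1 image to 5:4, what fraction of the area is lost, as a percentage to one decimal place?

51.0%

Going from 2.55:1 to 5:4 means cutting width while keeping height.
Fraction kept = (1.250)/(2.550) ≈ 49.02%, so 50.98% is lost.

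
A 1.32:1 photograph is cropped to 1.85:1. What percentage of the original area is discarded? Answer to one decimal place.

28.6%

Going from 1.32:1 to 1.85:1 means cutting height while keeping width.
(1.320)/(1.850) ≈ 0.714 of the area survives, leaving 28.65% discarded.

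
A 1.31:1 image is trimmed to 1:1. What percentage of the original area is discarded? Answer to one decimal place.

23.7%

Going from 1.31:1 to 1:1 means cutting width while keeping height.
Area ratio = (1.000)/(1.310) = 76.34%; the remaining 23.66% is cropped out.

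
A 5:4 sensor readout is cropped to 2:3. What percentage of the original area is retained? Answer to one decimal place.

The height stays; only width is cut (since 2:3 is narrower than 5:4).
(0.667)/(1.250) ≈ 0.533 of the area survives.

53.3%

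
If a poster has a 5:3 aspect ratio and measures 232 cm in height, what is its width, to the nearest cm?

387 cm

232 / 3 × 5 = 386.67.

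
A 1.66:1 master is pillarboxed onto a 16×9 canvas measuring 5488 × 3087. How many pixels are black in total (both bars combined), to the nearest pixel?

1.66:1 (1.660) < 16×9 (1.778), so the master fills the height.
Content width = 3087 × 1.660 ≈ 5124.4200 px.
Leftover width: 5488 − 5124.4200 = 363.5800 px.
Across the 3087-px span: 363.5800 × 3087 ≈ 1122371 px.

1122371 pixels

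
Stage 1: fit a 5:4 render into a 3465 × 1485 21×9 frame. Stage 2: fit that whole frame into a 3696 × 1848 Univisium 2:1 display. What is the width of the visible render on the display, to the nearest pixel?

5:4 in 3465×1485: fills the height, so the render is 1856.25 × 1485.00.
21×9 in 3696×1848: fills the width, so the intermediate becomes 3696.00 × 1584.00 — a scale of ×1.0667.
Applying the same ×1.0667: 1856.25 → 1980.00.

1980 px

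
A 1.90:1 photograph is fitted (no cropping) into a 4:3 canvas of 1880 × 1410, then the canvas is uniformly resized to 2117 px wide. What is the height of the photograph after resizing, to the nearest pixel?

Fitted into 1880×1410, the photograph spans the width; its height is 1880 / 1.900 ≈ 989.47 px.
The frame scales by 2117/1880 = 1.1261; 989.47 × 1.1261 ≈ 1114.21 px.

1114 px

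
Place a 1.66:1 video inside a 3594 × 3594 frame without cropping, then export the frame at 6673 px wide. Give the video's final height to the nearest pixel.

Fitted into 3594×3594, the video spans the width; its height is 3594 / 1.660 ≈ 2165.06 px.
The frame scales by 6673/3594 = 1.8567; 2165.06 × 1.8567 ≈ 4019.88 px.

4020 px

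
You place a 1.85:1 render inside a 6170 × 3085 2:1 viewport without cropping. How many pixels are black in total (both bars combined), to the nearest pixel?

1.85:1 is narrower than 2:1, so it spans the full height.
That makes the image 5707.2500 px wide (3085 × 1.850).
Leftover width: 6170 − 5707.2500 = 462.7500 px.
That's 462.7500 × 3085 ≈ 1427584 black pixels.

1427584 pixels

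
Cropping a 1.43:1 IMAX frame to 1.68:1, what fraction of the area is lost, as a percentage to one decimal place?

14.9%

1.68:1 is wider than 1.43:1 IMAX, so the crop keeps the full width and trims the height.
Fraction kept = (1.430)/(1.680) ≈ 85.12%, so 14.88% is lost.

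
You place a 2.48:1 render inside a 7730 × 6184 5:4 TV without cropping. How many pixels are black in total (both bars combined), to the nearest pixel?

23708409 pixels

2.48:1 (2.480) > 5:4 (1.250), so the render fills the width.
Content height = 7730 / 2.480 ≈ 3116.9355 px.
Black = 6184 − 3116.9355 = 3067.0645 px.
That's 3067.0645 × 7730 ≈ 23708409 black pixels.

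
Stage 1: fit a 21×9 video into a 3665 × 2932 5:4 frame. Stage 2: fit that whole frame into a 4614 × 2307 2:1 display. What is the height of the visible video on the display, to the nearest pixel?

1236 px

Inside the 3665×2932 canvas the video is width-limited at 3665.00 × 1570.71.
The 5:4 canvas is height-limited in 4614×2307, giving 2883.75 × 2307.00; scale factor 0.7868.
So the video's height is 1570.71 × 0.7868 ≈ 1235.89.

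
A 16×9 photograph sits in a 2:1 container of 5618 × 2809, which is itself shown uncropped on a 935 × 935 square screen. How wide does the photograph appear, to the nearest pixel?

831 px

Inside the 5618×2809 canvas the photograph is height-limited at 4993.78 × 2809.00.
2:1 in 935×935: fills the width, so the intermediate becomes 935.00 × 467.50 — a scale of ×0.1664.
Applying the same ×0.1664: 4993.78 → 831.11.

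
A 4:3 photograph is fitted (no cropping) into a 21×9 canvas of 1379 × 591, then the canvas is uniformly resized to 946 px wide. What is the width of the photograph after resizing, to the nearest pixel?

Fitted into 1379×591, the photograph spans the height; its width is 591 × 4/3 ≈ 788.00 px.
Scaling 1379 → 946 is ×0.6860, so the width becomes 788.00 × 0.6860 ≈ 540.57 px.

541 px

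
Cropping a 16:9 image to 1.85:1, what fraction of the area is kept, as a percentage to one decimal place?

96.1%

The width stays; only height is cut (since 1.85:1 is wider than 16:9).
(1.778)/(1.850) ≈ 0.961 of the area survives.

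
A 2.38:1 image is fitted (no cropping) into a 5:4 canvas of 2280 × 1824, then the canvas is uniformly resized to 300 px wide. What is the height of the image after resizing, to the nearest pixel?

126 px

In the 2280×1824 frame the image fills the width: height = 2280 / 2.380 ≈ 957.98 px.
The frame scales by 300/2280 = 0.1316; 957.98 × 0.1316 ≈ 126.05 px.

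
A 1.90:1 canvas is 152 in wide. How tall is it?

152 / 1.900 = 80.

80 in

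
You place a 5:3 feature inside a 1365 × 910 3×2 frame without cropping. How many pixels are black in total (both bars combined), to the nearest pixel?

124215 pixels

Since 1.667 > 1.500, the feature is width-limited.
Content height = 1365 × 3/5 ≈ 819.0000 px.
910 − 819.0000 = 91.0000 px of bars.
Bar area = 91.0000 × 1365 ≈ 124215 px.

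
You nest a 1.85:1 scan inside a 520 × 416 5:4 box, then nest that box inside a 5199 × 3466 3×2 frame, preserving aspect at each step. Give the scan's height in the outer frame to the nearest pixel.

2342 px

Inside the 520×416 canvas the scan is width-limited at 520.00 × 281.08.
5:4 in 5199×3466: fills the height, so the intermediate becomes 4332.50 × 3466.00 — a scale of ×8.3317.
The scan scales with it: height 281.08 × 8.3317 ≈ 2341.89.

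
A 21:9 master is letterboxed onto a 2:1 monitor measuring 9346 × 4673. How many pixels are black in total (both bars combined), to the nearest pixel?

21:9 (2.333) > 2:1 (2.000), so the master fills the width.
The master is 9346 × 9/21 ≈ 4005.4286 px tall.
Leftover height: 4673 − 4005.4286 = 667.5714 px.
Bar area = 667.5714 × 9346 ≈ 6239123 px.

6239123 pixels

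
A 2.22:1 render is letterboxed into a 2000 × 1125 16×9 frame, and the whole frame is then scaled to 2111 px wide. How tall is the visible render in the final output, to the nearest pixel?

Fitted into 2000×1125, the render spans the width; its height is 2000 / 2.220 ≈ 900.90 px.
The frame scales by 2111/2000 = 1.0555; 900.90 × 1.0555 ≈ 950.90 px.

951 px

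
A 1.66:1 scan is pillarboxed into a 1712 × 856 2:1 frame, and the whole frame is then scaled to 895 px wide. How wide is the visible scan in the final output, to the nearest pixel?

At 1712×856 the scan is height-limited, so width = 856 × 1.660 ≈ 1420.96 px.
Resizing to 895 px wide multiplies everything by 0.5228: 1420.96 → 742.85 px.

743 px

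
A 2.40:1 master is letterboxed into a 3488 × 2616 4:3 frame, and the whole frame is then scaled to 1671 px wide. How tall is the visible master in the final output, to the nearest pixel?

In the 3488×2616 frame the master fills the width: height = 3488 / 2.400 ≈ 1453.33 px.
The frame scales by 1671/3488 = 0.4791; 1453.33 × 0.4791 ≈ 696.25 px.

696 px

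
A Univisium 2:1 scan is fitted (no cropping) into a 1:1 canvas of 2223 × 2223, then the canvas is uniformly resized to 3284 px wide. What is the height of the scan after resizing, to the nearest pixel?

1642 px

In the 2223×2223 frame the scan fills the width: height = 2223 × 1/2 ≈ 1111.50 px.
Resizing to 3284 px wide multiplies everything by 1.4773: 1111.50 → 1642.00 px.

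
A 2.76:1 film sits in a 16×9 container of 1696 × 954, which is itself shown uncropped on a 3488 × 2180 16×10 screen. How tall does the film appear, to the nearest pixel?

Inside the 1696×954 canvas the film is width-limited at 1696.00 × 614.49.
16×9 in 3488×2180: fills the width, so the intermediate becomes 3488.00 × 1962.00 — a scale of ×2.0566.
So the film's height is 614.49 × 2.0566 ≈ 1263.77.

1264 px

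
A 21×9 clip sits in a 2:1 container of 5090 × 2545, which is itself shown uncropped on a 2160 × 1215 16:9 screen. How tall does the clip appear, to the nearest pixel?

21×9 in 5090×2545: fills the width, so the clip is 5090.00 × 2181.43.
2:1 in 2160×1215: fills the width, so the intermediate becomes 2160.00 × 1080.00 — a scale of ×0.4244.
So the clip's height is 2181.43 × 0.4244 ≈ 925.71.

926 px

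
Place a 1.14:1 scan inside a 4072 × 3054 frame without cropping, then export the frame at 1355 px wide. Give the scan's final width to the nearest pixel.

In the 4072×3054 frame the scan fills the height: width = 3054 × 1.140 ≈ 3481.56 px.
Scaling 4072 → 1355 is ×0.3328, so the width becomes 3481.56 × 0.3328 ≈ 1158.53 px.

1159 px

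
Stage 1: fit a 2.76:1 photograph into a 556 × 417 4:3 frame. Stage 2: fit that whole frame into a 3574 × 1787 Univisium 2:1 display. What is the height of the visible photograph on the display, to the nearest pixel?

First fit — 2.76:1 into 556×417 spans the width: 556.00 × 201.45.
The 4:3 canvas is height-limited in 3574×1787, giving 2382.67 × 1787.00; scale factor 4.2854.
Applying the same ×4.2854: 201.45 → 863.29.

863 px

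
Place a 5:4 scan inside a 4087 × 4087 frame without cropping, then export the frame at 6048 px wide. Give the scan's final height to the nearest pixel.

4838 px

At 4087×4087 the scan is width-limited, so height = 4087 × 4/5 ≈ 3269.60 px.
Resizing to 6048 px wide multiplies everything by 1.4798: 3269.60 → 4838.40 px.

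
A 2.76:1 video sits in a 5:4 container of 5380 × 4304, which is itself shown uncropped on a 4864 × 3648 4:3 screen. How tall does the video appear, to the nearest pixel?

First fit — 2.76:1 into 5380×4304 spans the width: 5380.00 × 1949.28.
5:4 in 4864×3648: fills the height, so the intermediate becomes 4560.00 × 3648.00 — a scale of ×0.8476.
The video scales with it: height 1949.28 × 0.8476 ≈ 1652.17.

1652 px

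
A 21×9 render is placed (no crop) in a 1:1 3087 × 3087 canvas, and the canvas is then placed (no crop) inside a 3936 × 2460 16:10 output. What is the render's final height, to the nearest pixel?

21×9 in 3087×3087: fills the width, so the render is 3087.00 × 1323.00.
The 1:1 canvas is height-limited in 3936×2460, giving 2460.00 × 2460.00; scale factor 0.7969.
Applying the same ×0.7969: 1323.00 → 1054.29.

1054 px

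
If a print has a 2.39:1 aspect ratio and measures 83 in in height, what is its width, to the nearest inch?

198 in

At 2.39:1, 83 × 2.390 ≈ 198.37.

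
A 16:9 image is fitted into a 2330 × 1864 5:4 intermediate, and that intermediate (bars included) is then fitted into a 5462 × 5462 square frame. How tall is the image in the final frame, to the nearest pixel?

3072 px

First fit — 16:9 into 2330×1864 spans the width: 2330.00 × 1310.62.
Second fit — the 5:4 canvas into 5462×5462 spans the width: 5462.00 × 4369.60 (×2.3442 from 2330×1864).
The image scales with it: height 1310.62 × 2.3442 ≈ 3072.38.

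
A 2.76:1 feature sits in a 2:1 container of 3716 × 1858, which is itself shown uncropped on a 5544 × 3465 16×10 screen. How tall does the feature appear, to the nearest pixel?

Inside the 3716×1858 canvas the feature is width-limited at 3716.00 × 1346.38.
2:1 in 5544×3465: fills the width, so the intermediate becomes 5544.00 × 2772.00 — a scale of ×1.4919.
The feature scales with it: height 1346.38 × 1.4919 ≈ 2008.70.

2009 px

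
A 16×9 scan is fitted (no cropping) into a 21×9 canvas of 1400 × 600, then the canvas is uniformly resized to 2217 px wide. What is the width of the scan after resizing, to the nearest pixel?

Fitted into 1400×600, the scan spans the height; its width is 600 × 16/9 ≈ 1066.67 px.
Scaling 1400 → 2217 is ×1.5836, so the width becomes 1066.67 × 1.5836 ≈ 1689.14 px.

1689 px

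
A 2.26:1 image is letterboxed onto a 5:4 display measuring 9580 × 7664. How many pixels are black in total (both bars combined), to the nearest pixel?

32812093 pixels

Since 2.260 > 1.250, the image is width-limited.
Content height = 9580 / 2.260 ≈ 4238.9381 px.
Leftover height: 7664 − 4238.9381 = 3425.0619 px.
That's 3425.0619 × 9580 ≈ 32812093 black pixels.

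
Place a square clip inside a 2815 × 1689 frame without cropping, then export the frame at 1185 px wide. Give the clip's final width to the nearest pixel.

711 px

At 2815×1689 the clip is height-limited, so width = 1689 × 1/1 ≈ 1689.00 px.
Resizing to 1185 px wide multiplies everything by 0.4210: 1689.00 → 711.00 px.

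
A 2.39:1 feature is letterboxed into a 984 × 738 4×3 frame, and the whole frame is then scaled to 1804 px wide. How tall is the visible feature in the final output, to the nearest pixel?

In the 984×738 frame the feature fills the width: height = 984 / 2.390 ≈ 411.72 px.
Scaling 984 → 1804 is ×1.8333, so the height becomes 411.72 × 1.8333 ≈ 754.81 px.

755 px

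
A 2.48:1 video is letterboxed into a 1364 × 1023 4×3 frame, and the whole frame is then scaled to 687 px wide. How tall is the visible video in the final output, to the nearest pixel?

277 px

Fitted into 1364×1023, the video spans the width; its height is 1364 / 2.480 ≈ 550.00 px.
The frame scales by 687/1364 = 0.5037; 550.00 × 0.5037 ≈ 277.02 px.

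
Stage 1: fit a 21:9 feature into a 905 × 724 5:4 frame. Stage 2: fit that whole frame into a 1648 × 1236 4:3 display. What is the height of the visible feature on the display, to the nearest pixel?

662 px

First fit — 21:9 into 905×724 spans the width: 905.00 × 387.86.
The 5:4 canvas is height-limited in 1648×1236, giving 1545.00 × 1236.00; scale factor 1.7072.
The feature scales with it: height 387.86 × 1.7072 ≈ 662.14.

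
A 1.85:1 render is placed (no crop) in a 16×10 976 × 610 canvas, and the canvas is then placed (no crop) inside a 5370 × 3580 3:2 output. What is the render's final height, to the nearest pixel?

First fit — 1.85:1 into 976×610 spans the width: 976.00 × 527.57.
Second fit — the 16×10 canvas into 5370×3580 spans the width: 5370.00 × 3356.25 (×5.5020 from 976×610).
So the render's height is 527.57 × 5.5020 ≈ 2902.70.

2903 px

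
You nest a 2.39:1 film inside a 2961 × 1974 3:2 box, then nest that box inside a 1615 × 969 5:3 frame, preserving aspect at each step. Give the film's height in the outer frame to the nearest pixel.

Inside the 2961×1974 canvas the film is width-limited at 2961.00 × 1238.91.
Second fit — the 3:2 canvas into 1615×969 spans the height: 1453.50 × 969.00 (×0.4909 from 2961×1974).
The film scales with it: height 1238.91 × 0.4909 ≈ 608.16.

608 px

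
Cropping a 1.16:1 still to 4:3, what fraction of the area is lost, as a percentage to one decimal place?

13.0%

4:3 is wider than 1.16:1, so the crop keeps the full width and trims the height.
(1.160)/(1.333) ≈ 0.870 of the area survives, leaving 13.00% discarded.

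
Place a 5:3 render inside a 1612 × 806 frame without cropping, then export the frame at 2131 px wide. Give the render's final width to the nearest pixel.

At 1612×806 the render is height-limited, so width = 806 × 5/3 ≈ 1343.33 px.
Resizing to 2131 px wide multiplies everything by 1.3220: 1343.33 → 1775.83 px.

1776 px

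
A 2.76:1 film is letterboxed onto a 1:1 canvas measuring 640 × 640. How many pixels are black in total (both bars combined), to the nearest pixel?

2.76:1 (2.760) > 1:1 (1.000), so the film fills the width.
The film is 640 / 2.760 ≈ 231.8841 px tall.
Leftover height: 640 − 231.8841 = 408.1159 px.
Bar area = 408.1159 × 640 ≈ 261194 px.

261194 pixels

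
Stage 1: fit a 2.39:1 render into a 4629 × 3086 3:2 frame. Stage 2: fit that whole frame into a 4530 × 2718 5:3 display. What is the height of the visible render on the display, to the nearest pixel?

1706 px

2.39:1 in 4629×3086: fills the width, so the render is 4629.00 × 1936.82.
The 3:2 canvas is height-limited in 4530×2718, giving 4077.00 × 2718.00; scale factor 0.8808.
Applying the same ×0.8808: 1936.82 → 1705.86.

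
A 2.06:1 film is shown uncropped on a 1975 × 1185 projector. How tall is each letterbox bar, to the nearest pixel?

113 px

2.06:1 (2.060) > 5:3 (1.667), so the film fills the width.
The film is 1975 / 2.060 ≈ 958.74 px tall.
Black = 1185 − 958.74 = 226.26 px, or 113.13 per bar.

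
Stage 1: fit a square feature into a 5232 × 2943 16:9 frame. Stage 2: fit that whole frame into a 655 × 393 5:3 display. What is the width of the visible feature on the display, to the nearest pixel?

368 px

Inside the 5232×2943 canvas the feature is height-limited at 2943.00 × 2943.00.
The 16:9 canvas is width-limited in 655×393, giving 655.00 × 368.44; scale factor 0.1252.
So the feature's width is 2943.00 × 0.1252 ≈ 368.44.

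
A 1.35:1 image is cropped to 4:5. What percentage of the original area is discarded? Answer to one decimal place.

4:5 is narrower than 1.35:1, so the crop keeps the full height and trims the width.
(0.800)/(1.350) ≈ 0.593 of the area survives, leaving 40.74% discarded.

40.7%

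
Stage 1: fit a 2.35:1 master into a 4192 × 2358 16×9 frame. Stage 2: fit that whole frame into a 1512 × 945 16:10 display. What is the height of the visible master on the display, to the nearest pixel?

643 px

First fit — 2.35:1 into 4192×2358 spans the width: 4192.00 × 1783.83.
Second fit — the 16×9 canvas into 1512×945 spans the width: 1512.00 × 850.50 (×0.3607 from 4192×2358).
So the master's height is 1783.83 × 0.3607 ≈ 643.40.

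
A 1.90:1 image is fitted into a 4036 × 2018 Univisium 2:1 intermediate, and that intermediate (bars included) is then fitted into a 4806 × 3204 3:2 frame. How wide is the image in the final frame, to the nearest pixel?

4566 px

Inside the 4036×2018 canvas the image is height-limited at 3834.20 × 2018.00.
The Univisium 2:1 canvas is width-limited in 4806×3204, giving 4806.00 × 2403.00; scale factor 1.1908.
The image scales with it: width 3834.20 × 1.1908 ≈ 4565.70.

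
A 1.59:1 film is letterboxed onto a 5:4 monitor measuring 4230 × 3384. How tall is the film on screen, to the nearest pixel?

2660 px

1.59:1 (1.590) > 5:4 (1.250), so the film fills the width.
That makes the image 2660.38 px tall (4230 / 1.590).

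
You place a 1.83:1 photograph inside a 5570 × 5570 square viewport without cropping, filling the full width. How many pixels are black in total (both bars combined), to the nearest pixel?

14071403 pixels

The photograph is 5570 / 1.830 ≈ 3043.7158 px tall.
5570 − 3043.7158 = 2526.2842 px of bars.
Across the 5570-px span: 2526.2842 × 5570 ≈ 14071403 px.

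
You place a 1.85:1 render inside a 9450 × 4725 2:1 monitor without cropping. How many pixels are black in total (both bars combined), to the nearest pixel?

Since 1.850 < 2.000, the render is height-limited.
The render is 4725 × 1.850 ≈ 8741.2500 px wide.
9450 − 8741.2500 = 708.7500 px of bars.
Across the 4725-px span: 708.7500 × 4725 ≈ 3348844 px.

3348844 pixels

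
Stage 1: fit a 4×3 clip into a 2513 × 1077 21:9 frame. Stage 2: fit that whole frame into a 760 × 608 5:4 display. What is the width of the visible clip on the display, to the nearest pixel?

434 px

First fit — 4×3 into 2513×1077 spans the height: 1436.00 × 1077.00.
21:9 in 760×608: fills the width, so the intermediate becomes 760.00 × 325.71 — a scale of ×0.3024.
So the clip's width is 1436.00 × 0.3024 ≈ 434.29.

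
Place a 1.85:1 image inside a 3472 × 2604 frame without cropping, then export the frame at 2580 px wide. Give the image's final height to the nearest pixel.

In the 3472×2604 frame the image fills the width: height = 3472 / 1.850 ≈ 1876.76 px.
The frame scales by 2580/3472 = 0.7431; 1876.76 × 0.7431 ≈ 1394.59 px.

1395 px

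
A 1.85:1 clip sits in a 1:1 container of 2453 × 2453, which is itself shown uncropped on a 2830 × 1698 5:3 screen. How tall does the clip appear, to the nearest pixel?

918 px

First fit — 1.85:1 into 2453×2453 spans the width: 2453.00 × 1325.95.
Second fit — the 1:1 canvas into 2830×1698 spans the height: 1698.00 × 1698.00 (×0.6922 from 2453×2453).
So the clip's height is 1325.95 × 0.6922 ≈ 917.84.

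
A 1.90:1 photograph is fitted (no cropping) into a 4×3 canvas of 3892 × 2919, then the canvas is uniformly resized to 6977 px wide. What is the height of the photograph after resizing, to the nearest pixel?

3672 px

Fitted into 3892×2919, the photograph spans the width; its height is 3892 / 1.900 ≈ 2048.42 px.
Scaling 3892 → 6977 is ×1.7927, so the height becomes 2048.42 × 1.7927 ≈ 3672.11 px.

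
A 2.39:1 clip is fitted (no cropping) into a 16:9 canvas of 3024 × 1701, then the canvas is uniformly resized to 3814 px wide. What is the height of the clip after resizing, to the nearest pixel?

1596 px

In the 3024×1701 frame the clip fills the width: height = 3024 / 2.390 ≈ 1265.27 px.
The frame scales by 3814/3024 = 1.2612; 1265.27 × 1.2612 ≈ 1595.82 px.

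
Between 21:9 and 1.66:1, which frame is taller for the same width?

1.66:1

21:9 = 2.333 and 1.66; 2.333 > 1.66. The smaller width-to-height ratio is the taller frame.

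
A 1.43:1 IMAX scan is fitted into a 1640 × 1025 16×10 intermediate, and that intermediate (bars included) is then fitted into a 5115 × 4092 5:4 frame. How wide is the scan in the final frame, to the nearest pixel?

First fit — 1.43:1 IMAX into 1640×1025 spans the height: 1465.75 × 1025.00.
The 16×10 canvas is width-limited in 5115×4092, giving 5115.00 × 3196.88; scale factor 3.1189.
Applying the same ×3.1189: 1465.75 → 4571.53.

4572 px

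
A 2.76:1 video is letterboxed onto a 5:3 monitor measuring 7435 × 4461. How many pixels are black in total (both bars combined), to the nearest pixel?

2.76:1 (2.760) > 5:3 (1.667), so the video fills the width.
The video is 7435 / 2.760 ≈ 2693.8406 px tall.
Black = 4461 − 2693.8406 = 1767.1594 px.
Bar area = 1767.1594 × 7435 ≈ 13138830 px.

13138830 pixels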